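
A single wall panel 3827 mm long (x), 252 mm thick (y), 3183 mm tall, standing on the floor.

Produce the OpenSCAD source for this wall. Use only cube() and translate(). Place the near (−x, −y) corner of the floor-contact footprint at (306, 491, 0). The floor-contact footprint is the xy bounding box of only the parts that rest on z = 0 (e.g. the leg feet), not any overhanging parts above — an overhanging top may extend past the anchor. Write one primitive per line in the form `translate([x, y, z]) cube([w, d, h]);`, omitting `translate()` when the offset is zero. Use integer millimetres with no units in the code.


translate([306, 491, 0]) cube([3827, 252, 3183]);


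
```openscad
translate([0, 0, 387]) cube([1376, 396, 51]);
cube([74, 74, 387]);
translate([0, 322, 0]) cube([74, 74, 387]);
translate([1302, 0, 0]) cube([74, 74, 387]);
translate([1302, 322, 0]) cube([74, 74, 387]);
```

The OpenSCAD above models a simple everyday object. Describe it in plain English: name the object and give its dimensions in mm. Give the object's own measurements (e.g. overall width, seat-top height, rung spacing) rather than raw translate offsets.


A bench: a 1376×396 mm seat slab, 51 mm thick, top at z = 438 mm, on four 74×74 mm square legs flush with the seat corners and standing on z = 0.


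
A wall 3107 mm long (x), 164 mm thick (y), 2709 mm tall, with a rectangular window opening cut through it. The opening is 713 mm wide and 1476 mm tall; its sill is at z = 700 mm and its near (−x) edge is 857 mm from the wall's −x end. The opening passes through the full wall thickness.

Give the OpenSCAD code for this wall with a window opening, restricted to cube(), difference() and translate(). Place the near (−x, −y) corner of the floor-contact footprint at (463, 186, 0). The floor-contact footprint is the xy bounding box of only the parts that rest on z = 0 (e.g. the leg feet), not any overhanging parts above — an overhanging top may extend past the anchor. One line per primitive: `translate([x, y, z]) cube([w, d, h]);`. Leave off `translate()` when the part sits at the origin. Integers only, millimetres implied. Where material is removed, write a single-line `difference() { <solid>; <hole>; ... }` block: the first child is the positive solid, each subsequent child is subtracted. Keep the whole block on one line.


difference() { translate([463, 186, 0]) cube([3107, 164, 2709]); translate([1320, 186, 700]) cube([713, 164, 1476]); }


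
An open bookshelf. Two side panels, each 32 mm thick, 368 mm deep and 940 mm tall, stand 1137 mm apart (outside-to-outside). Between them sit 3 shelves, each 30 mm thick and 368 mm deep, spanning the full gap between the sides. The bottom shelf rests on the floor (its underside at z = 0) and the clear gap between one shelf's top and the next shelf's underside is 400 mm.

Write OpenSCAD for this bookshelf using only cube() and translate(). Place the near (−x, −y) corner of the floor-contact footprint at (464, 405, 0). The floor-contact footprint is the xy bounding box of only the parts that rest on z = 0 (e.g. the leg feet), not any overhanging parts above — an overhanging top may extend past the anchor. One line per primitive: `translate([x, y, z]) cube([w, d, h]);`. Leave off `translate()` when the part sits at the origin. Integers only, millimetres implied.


translate([464, 405, 0]) cube([32, 368, 940]);
translate([1569, 405, 0]) cube([32, 368, 940]);
translate([496, 405, 0]) cube([1073, 368, 30]);
translate([496, 405, 430]) cube([1073, 368, 30]);
translate([496, 405, 860]) cube([1073, 368, 30]);


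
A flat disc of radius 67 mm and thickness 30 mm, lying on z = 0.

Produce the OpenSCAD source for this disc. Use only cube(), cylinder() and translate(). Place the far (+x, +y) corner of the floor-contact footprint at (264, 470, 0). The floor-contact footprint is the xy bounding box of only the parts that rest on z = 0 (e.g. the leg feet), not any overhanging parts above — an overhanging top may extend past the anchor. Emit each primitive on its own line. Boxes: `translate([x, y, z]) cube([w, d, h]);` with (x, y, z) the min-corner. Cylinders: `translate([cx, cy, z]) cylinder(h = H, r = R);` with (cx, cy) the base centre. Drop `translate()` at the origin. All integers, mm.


translate([197, 403, 0]) cylinder(h = 30, r = 67);


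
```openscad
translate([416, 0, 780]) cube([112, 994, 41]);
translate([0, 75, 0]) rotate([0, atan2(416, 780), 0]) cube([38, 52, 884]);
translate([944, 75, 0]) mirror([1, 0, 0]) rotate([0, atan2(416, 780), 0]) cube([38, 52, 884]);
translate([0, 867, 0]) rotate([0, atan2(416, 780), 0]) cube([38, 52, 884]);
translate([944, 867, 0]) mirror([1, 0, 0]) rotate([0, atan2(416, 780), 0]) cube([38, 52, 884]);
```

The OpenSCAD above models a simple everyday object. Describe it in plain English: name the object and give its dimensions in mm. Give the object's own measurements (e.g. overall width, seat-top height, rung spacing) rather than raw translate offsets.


A sawhorse. A 112×994×41 mm beam (x, y, z) sits on two A-frame leg pairs. Each pair is two raked legs of 38×52 mm section (52 mm along y) splaying symmetrically in x. Each leg rises 780 mm vertically over 416 mm of horizontal reach and is 884 mm long along its own axis. Every leg's outer bottom edge rests on the floor and its outer top edge meets a bottom edge of the beam — the left legs (tilting toward +x) meet the beam's −x bottom edge, the right legs (their mirror images, tilting toward −x) meet its +x bottom edge — so the leg tops tuck under the beam, the beam's underside is 780 mm above the floor, and the feet are 944 mm apart outside-to-outside with the beam centred between them. The two leg pairs are set in 75 mm from either end of the beam.


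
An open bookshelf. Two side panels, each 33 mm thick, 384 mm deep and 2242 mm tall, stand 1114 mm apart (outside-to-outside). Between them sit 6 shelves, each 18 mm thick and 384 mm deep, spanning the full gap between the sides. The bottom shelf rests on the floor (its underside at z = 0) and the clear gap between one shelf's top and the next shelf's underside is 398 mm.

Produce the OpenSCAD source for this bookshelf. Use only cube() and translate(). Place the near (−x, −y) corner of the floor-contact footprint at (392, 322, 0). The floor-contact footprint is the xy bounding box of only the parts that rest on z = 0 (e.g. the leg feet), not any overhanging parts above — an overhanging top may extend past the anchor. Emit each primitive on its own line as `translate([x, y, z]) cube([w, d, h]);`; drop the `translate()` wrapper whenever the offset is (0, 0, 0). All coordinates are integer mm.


translate([392, 322, 0]) cube([33, 384, 2242]);
translate([1473, 322, 0]) cube([33, 384, 2242]);
translate([425, 322, 0]) cube([1048, 384, 18]);
translate([425, 322, 416]) cube([1048, 384, 18]);
translate([425, 322, 832]) cube([1048, 384, 18]);
translate([425, 322, 1248]) cube([1048, 384, 18]);
translate([425, 322, 1664]) cube([1048, 384, 18]);
translate([425, 322, 2080]) cube([1048, 384, 18]);


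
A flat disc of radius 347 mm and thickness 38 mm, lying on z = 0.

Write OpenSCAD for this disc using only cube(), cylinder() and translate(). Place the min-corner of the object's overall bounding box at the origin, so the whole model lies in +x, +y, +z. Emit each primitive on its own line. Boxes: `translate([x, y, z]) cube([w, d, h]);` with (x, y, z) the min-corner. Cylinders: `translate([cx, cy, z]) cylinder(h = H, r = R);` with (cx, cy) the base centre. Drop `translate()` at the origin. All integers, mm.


translate([347, 347, 0]) cylinder(h = 38, r = 347);


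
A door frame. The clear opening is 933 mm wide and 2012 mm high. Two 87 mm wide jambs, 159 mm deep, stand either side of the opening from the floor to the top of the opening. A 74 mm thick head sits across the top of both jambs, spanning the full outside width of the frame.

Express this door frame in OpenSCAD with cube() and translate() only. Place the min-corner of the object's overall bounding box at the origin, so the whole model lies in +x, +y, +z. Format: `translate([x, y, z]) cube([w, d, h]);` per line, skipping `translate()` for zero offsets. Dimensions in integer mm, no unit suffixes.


cube([87, 159, 2012]);
translate([1020, 0, 0]) cube([87, 159, 2012]);
translate([0, 0, 2012]) cube([1107, 159, 74]);


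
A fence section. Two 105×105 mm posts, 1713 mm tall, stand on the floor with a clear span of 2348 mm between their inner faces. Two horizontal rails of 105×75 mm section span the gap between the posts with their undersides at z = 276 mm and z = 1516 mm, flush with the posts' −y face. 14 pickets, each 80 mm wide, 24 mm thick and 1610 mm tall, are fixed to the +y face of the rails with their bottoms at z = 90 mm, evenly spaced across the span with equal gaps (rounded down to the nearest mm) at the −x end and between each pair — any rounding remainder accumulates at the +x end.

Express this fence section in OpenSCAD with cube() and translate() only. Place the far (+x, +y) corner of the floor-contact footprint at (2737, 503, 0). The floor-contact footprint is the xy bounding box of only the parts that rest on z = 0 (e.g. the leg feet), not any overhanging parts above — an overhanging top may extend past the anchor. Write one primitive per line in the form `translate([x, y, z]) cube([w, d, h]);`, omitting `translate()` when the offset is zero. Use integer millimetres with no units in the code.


translate([179, 398, 0]) cube([105, 105, 1713]);
translate([2632, 398, 0]) cube([105, 105, 1713]);
translate([284, 398, 276]) cube([2348, 105, 75]);
translate([284, 398, 1516]) cube([2348, 105, 75]);
translate([365, 503, 90]) cube([80, 24, 1610]);
translate([526, 503, 90]) cube([80, 24, 1610]);
translate([687, 503, 90]) cube([80, 24, 1610]);
translate([848, 503, 90]) cube([80, 24, 1610]);
translate([1009, 503, 90]) cube([80, 24, 1610]);
translate([1170, 503, 90]) cube([80, 24, 1610]);
translate([1331, 503, 90]) cube([80, 24, 1610]);
translate([1492, 503, 90]) cube([80, 24, 1610]);
translate([1653, 503, 90]) cube([80, 24, 1610]);
translate([1814, 503, 90]) cube([80, 24, 1610]);
translate([1975, 503, 90]) cube([80, 24, 1610]);
translate([2136, 503, 90]) cube([80, 24, 1610]);
translate([2297, 503, 90]) cube([80, 24, 1610]);
translate([2458, 503, 90]) cube([80, 24, 1610]);


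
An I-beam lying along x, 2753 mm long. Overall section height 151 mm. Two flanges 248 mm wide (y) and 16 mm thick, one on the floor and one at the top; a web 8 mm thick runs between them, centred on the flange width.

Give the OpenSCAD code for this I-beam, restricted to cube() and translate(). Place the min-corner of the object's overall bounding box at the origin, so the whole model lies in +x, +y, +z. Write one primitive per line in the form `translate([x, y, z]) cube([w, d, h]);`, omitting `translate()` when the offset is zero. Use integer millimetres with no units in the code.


cube([2753, 248, 16]);
translate([0, 120, 16]) cube([2753, 8, 119]);
translate([0, 0, 135]) cube([2753, 248, 16]);


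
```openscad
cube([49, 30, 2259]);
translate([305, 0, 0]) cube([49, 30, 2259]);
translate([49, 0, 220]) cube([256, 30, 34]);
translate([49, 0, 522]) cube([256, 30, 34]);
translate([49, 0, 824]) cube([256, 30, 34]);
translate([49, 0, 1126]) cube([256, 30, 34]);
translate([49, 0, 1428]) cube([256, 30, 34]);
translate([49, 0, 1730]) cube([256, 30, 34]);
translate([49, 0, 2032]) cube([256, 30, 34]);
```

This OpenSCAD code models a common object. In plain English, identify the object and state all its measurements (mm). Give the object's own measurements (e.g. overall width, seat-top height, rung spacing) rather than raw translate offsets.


A straight ladder. Two 49×30 mm vertical rails, 2259 mm tall, stand 354 mm apart (outside-to-outside) with their front faces coplanar on the −y side. 7 rungs, each 30 mm deep and 34 mm tall, span between the inner faces of the rails, front faces flush with the rails. The lowest rung's underside is at z = 220 mm and rungs are spaced 302 mm apart (underside to underside).


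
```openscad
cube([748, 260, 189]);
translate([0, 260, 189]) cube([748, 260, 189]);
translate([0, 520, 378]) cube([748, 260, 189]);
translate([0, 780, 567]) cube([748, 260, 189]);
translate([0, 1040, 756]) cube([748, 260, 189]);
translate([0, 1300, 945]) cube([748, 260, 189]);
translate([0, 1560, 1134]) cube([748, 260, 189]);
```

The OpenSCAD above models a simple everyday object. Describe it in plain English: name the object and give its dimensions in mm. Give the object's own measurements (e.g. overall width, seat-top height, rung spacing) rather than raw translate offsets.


A straight staircase of 7 solid steps. Each step is 748 mm wide (x), 260 mm deep (y, the going) and 189 mm tall (the rise). The first step rests on the floor; each subsequent step sits one going further in +y and one rise higher in +z, directly behind and above the previous step with no overlap.


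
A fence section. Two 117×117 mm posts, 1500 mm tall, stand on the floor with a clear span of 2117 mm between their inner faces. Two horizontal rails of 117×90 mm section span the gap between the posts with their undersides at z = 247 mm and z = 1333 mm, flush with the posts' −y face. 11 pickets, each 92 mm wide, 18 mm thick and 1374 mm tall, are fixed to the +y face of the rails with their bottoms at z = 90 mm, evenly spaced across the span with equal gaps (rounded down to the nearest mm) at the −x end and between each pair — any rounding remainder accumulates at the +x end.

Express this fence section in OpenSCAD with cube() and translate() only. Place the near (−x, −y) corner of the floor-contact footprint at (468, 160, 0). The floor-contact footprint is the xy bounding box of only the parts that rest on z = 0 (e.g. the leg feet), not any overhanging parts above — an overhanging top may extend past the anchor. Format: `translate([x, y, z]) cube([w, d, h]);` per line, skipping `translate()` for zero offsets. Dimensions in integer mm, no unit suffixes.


translate([468, 160, 0]) cube([117, 117, 1500]);
translate([2702, 160, 0]) cube([117, 117, 1500]);
translate([585, 160, 247]) cube([2117, 117, 90]);
translate([585, 160, 1333]) cube([2117, 117, 90]);
translate([677, 277, 90]) cube([92, 18, 1374]);
translate([861, 277, 90]) cube([92, 18, 1374]);
translate([1045, 277, 90]) cube([92, 18, 1374]);
translate([1229, 277, 90]) cube([92, 18, 1374]);
translate([1413, 277, 90]) cube([92, 18, 1374]);
translate([1597, 277, 90]) cube([92, 18, 1374]);
translate([1781, 277, 90]) cube([92, 18, 1374]);
translate([1965, 277, 90]) cube([92, 18, 1374]);
translate([2149, 277, 90]) cube([92, 18, 1374]);
translate([2333, 277, 90]) cube([92, 18, 1374]);
translate([2517, 277, 90]) cube([92, 18, 1374]);


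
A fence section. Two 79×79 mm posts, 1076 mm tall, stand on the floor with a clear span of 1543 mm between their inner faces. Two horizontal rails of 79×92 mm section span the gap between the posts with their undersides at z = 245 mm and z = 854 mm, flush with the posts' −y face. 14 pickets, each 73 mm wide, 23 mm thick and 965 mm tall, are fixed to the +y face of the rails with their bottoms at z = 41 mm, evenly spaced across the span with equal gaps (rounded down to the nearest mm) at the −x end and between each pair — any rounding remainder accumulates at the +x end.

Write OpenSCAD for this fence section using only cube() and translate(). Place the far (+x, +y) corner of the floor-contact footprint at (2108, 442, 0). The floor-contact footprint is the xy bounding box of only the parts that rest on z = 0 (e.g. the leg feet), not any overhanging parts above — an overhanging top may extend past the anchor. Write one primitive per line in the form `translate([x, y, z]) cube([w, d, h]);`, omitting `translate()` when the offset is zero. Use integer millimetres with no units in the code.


translate([407, 363, 0]) cube([79, 79, 1076]);
translate([2029, 363, 0]) cube([79, 79, 1076]);
translate([486, 363, 245]) cube([1543, 79, 92]);
translate([486, 363, 854]) cube([1543, 79, 92]);
translate([520, 442, 41]) cube([73, 23, 965]);
translate([627, 442, 41]) cube([73, 23, 965]);
translate([734, 442, 41]) cube([73, 23, 965]);
translate([841, 442, 41]) cube([73, 23, 965]);
translate([948, 442, 41]) cube([73, 23, 965]);
translate([1055, 442, 41]) cube([73, 23, 965]);
translate([1162, 442, 41]) cube([73, 23, 965]);
translate([1269, 442, 41]) cube([73, 23, 965]);
translate([1376, 442, 41]) cube([73, 23, 965]);
translate([1483, 442, 41]) cube([73, 23, 965]);
translate([1590, 442, 41]) cube([73, 23, 965]);
translate([1697, 442, 41]) cube([73, 23, 965]);
translate([1804, 442, 41]) cube([73, 23, 965]);
translate([1911, 442, 41]) cube([73, 23, 965]);


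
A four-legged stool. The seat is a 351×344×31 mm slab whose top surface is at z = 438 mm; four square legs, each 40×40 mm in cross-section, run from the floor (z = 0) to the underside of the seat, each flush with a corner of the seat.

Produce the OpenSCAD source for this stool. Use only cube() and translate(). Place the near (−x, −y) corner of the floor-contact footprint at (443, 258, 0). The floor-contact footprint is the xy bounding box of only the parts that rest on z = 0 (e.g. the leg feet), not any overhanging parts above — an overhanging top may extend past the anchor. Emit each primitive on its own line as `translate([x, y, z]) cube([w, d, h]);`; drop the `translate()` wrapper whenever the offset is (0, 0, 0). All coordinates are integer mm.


translate([443, 258, 407]) cube([351, 344, 31]);
translate([443, 258, 0]) cube([40, 40, 407]);
translate([754, 258, 0]) cube([40, 40, 407]);
translate([443, 562, 0]) cube([40, 40, 407]);
translate([754, 562, 0]) cube([40, 40, 407]);


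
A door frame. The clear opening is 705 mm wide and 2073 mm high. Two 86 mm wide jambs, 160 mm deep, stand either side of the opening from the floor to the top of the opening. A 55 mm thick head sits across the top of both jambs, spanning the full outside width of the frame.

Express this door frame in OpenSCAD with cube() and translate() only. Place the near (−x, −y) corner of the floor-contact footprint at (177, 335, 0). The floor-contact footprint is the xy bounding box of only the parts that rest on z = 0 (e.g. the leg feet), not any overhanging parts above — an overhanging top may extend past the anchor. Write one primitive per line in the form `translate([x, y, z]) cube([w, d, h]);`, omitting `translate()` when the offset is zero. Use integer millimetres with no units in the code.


translate([177, 335, 0]) cube([86, 160, 2073]);
translate([968, 335, 0]) cube([86, 160, 2073]);
translate([177, 335, 2073]) cube([877, 160, 55]);


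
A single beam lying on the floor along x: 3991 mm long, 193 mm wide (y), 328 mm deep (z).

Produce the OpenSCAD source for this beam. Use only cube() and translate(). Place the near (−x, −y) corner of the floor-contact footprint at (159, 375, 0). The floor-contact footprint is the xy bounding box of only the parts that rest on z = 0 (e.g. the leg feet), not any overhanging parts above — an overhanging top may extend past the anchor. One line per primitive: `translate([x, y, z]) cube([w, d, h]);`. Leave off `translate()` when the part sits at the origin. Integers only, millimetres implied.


translate([159, 375, 0]) cube([3991, 193, 328]);


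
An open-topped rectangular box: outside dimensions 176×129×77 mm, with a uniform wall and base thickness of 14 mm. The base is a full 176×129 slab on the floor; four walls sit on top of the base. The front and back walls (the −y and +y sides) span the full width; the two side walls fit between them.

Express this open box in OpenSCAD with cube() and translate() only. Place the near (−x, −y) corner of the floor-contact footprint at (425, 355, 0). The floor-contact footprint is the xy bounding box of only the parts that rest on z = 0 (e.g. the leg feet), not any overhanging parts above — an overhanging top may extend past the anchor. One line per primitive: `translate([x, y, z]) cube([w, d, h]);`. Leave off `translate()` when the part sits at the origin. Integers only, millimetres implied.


translate([425, 355, 0]) cube([176, 129, 14]);
translate([425, 355, 14]) cube([176, 14, 63]);
translate([425, 470, 14]) cube([176, 14, 63]);
translate([425, 369, 14]) cube([14, 101, 63]);
translate([587, 369, 14]) cube([14, 101, 63]);


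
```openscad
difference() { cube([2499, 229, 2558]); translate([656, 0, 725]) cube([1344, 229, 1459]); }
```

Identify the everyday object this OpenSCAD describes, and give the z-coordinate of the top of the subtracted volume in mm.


A wall with a window opening. The window head height is 2184 mm.

A wall with a rectangular opening subtracted — a window. Sill at z = 725, opening 1459 mm tall, so the head is at 725 + 1459 = 2184 mm.


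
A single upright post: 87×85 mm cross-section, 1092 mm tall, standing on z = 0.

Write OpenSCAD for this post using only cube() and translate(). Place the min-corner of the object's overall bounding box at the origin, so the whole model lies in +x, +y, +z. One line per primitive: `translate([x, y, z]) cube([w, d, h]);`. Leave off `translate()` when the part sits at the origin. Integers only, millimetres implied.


cube([87, 85, 1092]);


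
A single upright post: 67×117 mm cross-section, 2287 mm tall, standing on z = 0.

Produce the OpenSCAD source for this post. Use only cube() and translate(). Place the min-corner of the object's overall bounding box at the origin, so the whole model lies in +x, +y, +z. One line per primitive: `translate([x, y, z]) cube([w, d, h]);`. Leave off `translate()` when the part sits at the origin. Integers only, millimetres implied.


cube([67, 117, 2287]);


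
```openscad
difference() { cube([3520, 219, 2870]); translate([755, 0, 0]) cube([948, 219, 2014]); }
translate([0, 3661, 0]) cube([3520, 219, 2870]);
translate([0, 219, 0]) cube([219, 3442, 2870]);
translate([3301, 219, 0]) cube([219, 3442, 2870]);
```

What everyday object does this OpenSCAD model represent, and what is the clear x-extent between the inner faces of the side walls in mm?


A single room. The interior width is 3082 mm.

Four walls enclosing a rectangle with a door in the front wall — a room. Outside width 3520 minus two 219 mm walls gives 3082 mm.


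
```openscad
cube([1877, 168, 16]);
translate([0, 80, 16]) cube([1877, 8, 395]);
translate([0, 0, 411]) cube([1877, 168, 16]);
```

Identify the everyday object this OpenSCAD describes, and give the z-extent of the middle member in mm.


An I-beam. The web height is 395 mm.

Two wide flanges with a thin centred web — an I-beam. Overall 427 mm minus two 16 mm flanges gives a web of 427 − 2·16 = 395 mm.


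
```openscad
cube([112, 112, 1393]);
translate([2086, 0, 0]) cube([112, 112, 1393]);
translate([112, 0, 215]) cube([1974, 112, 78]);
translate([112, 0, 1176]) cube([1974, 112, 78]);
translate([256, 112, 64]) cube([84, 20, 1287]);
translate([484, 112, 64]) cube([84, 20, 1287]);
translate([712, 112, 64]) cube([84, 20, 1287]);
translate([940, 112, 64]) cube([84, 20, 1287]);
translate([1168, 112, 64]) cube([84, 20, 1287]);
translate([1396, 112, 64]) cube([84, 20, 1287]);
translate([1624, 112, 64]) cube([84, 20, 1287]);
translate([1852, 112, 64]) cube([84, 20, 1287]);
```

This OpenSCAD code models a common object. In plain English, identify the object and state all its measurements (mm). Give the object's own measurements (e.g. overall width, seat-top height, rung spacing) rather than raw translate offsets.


A fence section. Two 112×112 mm posts, 1393 mm tall, stand on the floor with a clear span of 1974 mm between their inner faces. Two horizontal rails of 112×78 mm section span the gap between the posts with their undersides at z = 215 mm and z = 1176 mm, flush with the posts' −y face. 8 pickets, each 84 mm wide, 20 mm thick and 1287 mm tall, are fixed to the +y face of the rails with their bottoms at z = 64 mm, spaced across the span with a 144 mm gap after the −x post and between neighbouring pickets, with 150 mm left before the +x post.


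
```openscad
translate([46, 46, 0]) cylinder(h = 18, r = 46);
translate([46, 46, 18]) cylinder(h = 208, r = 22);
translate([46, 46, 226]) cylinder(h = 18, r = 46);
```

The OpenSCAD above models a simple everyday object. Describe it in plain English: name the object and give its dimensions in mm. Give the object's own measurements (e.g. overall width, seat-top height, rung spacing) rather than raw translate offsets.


A spool: two coaxial disc flanges of radius 46 mm and thickness 18 mm, joined by a core cylinder of radius 22 mm and height 208 mm. The lower flange rests on z = 0 and the three cylinders share a vertical axis.


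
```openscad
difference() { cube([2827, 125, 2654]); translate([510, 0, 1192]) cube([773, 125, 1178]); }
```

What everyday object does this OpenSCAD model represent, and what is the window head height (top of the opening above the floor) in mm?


A wall with a window opening. The window head height is 2370 mm.

A wall with a rectangular opening subtracted — a window. Sill at z = 1192, opening 1178 mm tall, so the head is at 1192 + 1178 = 2370 mm.


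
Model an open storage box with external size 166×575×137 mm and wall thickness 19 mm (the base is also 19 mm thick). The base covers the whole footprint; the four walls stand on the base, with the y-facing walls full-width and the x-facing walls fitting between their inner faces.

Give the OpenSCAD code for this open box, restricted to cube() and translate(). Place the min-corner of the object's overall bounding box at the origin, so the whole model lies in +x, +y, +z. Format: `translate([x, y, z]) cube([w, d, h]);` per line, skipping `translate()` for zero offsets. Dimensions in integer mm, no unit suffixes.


cube([166, 575, 19]);
translate([0, 0, 19]) cube([166, 19, 118]);
translate([0, 556, 19]) cube([166, 19, 118]);
translate([0, 19, 19]) cube([19, 537, 118]);
translate([147, 19, 19]) cube([19, 537, 118]);


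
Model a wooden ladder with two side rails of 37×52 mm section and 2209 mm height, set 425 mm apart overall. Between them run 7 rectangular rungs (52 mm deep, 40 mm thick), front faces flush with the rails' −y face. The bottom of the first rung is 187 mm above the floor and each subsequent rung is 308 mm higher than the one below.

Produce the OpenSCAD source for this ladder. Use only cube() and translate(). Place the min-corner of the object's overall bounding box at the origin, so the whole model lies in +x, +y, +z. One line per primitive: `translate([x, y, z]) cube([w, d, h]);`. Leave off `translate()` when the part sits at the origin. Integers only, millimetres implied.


cube([37, 52, 2209]);
translate([388, 0, 0]) cube([37, 52, 2209]);
translate([37, 0, 187]) cube([351, 52, 40]);
translate([37, 0, 495]) cube([351, 52, 40]);
translate([37, 0, 803]) cube([351, 52, 40]);
translate([37, 0, 1111]) cube([351, 52, 40]);
translate([37, 0, 1419]) cube([351, 52, 40]);
translate([37, 0, 1727]) cube([351, 52, 40]);
translate([37, 0, 2035]) cube([351, 52, 40]);


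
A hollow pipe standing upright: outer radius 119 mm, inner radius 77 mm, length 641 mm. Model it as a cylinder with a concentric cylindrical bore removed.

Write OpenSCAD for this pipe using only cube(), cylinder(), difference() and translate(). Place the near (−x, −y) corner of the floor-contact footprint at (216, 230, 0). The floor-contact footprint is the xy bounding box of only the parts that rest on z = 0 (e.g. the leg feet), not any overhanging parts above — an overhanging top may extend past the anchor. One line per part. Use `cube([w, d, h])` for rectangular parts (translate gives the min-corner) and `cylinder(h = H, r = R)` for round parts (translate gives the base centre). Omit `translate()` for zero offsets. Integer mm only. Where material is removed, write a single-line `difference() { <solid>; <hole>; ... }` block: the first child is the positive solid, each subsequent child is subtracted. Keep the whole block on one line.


difference() { translate([335, 349, 0]) cylinder(h = 641, r = 119); translate([335, 349, 0]) cylinder(h = 641, r = 77); }


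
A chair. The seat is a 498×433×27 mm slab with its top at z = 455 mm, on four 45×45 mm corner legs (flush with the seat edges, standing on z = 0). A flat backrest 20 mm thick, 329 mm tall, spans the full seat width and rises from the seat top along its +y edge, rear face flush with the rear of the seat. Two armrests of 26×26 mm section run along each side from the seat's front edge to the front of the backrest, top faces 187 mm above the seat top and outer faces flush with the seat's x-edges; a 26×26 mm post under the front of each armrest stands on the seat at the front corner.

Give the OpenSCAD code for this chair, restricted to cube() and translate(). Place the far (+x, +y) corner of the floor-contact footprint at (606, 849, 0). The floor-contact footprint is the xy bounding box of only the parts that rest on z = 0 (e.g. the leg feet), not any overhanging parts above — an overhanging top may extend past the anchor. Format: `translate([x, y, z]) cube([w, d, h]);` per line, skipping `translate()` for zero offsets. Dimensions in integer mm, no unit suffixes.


translate([108, 416, 428]) cube([498, 433, 27]);
translate([108, 416, 0]) cube([45, 45, 428]);
translate([561, 416, 0]) cube([45, 45, 428]);
translate([108, 804, 0]) cube([45, 45, 428]);
translate([561, 804, 0]) cube([45, 45, 428]);
translate([108, 829, 455]) cube([498, 20, 329]);
translate([108, 416, 616]) cube([26, 413, 26]);
translate([580, 416, 616]) cube([26, 413, 26]);
translate([108, 416, 455]) cube([26, 26, 161]);
translate([580, 416, 455]) cube([26, 26, 161]);


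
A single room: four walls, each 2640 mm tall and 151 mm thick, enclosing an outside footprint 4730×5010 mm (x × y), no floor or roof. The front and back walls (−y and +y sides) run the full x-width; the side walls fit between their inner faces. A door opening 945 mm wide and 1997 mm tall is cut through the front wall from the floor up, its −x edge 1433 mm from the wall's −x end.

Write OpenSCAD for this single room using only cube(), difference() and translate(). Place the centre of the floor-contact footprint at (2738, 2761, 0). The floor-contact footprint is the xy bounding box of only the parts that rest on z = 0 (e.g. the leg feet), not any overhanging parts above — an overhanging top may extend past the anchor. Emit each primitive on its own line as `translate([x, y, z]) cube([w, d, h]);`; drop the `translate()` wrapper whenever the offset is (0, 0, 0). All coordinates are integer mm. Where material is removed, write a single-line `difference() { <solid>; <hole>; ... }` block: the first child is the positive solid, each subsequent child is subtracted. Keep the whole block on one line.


difference() { translate([373, 256, 0]) cube([4730, 151, 2640]); translate([1806, 256, 0]) cube([945, 151, 1997]); }
translate([373, 5115, 0]) cube([4730, 151, 2640]);
translate([373, 407, 0]) cube([151, 4708, 2640]);
translate([4952, 407, 0]) cube([151, 4708, 2640]);


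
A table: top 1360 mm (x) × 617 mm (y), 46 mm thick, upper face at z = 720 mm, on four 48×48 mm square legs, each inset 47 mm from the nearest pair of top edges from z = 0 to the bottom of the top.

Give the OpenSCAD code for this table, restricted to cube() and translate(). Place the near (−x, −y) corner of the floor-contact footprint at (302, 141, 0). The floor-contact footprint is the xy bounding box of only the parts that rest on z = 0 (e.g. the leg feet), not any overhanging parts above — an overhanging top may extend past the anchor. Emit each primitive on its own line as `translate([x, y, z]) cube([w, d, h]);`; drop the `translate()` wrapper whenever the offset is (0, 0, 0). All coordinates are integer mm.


// leg_h = 720 - 46 = 674
translate([255, 94, 674]) cube([1360, 617, 46]);
translate([302, 141, 0]) cube([48, 48, 674]);
translate([1520, 141, 0]) cube([48, 48, 674]);
translate([302, 616, 0]) cube([48, 48, 674]);
translate([1520, 616, 0]) cube([48, 48, 674]);


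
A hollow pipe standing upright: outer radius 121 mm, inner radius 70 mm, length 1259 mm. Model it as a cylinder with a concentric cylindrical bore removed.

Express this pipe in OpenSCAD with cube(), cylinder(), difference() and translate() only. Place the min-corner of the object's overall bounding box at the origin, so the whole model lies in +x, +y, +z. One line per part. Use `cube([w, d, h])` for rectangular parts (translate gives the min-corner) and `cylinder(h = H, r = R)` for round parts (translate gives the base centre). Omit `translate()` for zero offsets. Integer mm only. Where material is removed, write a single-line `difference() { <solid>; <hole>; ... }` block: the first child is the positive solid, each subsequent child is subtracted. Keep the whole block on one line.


difference() { translate([121, 121, 0]) cylinder(h = 1259, r = 121); translate([121, 121, 0]) cylinder(h = 1259, r = 70); }


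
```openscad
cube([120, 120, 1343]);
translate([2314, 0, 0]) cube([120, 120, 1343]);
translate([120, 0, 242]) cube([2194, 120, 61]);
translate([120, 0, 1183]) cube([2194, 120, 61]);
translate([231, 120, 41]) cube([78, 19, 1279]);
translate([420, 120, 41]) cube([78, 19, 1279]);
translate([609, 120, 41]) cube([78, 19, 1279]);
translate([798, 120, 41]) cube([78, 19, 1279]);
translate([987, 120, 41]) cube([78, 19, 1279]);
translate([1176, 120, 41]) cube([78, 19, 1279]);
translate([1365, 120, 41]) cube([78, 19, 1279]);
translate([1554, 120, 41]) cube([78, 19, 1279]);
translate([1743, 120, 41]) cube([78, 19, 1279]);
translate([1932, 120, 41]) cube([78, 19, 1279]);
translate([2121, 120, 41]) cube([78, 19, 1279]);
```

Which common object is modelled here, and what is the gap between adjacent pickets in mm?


A fence section. The picket gap is 111 mm.

Two posts, two rails, 11 pickets — a fence section. Span 2194 mm holds 11 pickets of 78 mm with 12 equal gaps: ⌊(2194 − 11·78) / 12⌋ = 111 mm.


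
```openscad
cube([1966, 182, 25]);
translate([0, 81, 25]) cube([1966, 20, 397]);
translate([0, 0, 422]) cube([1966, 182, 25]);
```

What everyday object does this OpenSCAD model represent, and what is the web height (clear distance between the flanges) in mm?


An I-beam. The web height is 397 mm.

Two wide flanges with a thin centred web — an I-beam. Overall 447 mm minus two 25 mm flanges gives a web of 447 − 2·25 = 397 mm.


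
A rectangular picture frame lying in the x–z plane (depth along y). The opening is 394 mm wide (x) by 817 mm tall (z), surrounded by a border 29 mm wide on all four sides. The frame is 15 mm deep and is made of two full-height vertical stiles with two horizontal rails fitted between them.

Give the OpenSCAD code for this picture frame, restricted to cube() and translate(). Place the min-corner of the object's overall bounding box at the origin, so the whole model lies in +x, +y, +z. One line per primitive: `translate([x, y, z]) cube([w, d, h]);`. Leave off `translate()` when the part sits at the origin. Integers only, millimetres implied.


cube([29, 15, 875]);
translate([423, 0, 0]) cube([29, 15, 875]);
translate([29, 0, 0]) cube([394, 15, 29]);
translate([29, 0, 846]) cube([394, 15, 29]);


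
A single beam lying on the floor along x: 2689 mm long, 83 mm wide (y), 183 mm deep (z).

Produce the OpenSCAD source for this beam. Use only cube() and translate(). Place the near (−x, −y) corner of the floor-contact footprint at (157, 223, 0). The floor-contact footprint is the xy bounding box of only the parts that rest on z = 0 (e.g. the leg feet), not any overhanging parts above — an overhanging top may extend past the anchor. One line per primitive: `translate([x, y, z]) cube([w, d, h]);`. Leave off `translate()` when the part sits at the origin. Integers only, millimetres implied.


translate([157, 223, 0]) cube([2689, 83, 183]);


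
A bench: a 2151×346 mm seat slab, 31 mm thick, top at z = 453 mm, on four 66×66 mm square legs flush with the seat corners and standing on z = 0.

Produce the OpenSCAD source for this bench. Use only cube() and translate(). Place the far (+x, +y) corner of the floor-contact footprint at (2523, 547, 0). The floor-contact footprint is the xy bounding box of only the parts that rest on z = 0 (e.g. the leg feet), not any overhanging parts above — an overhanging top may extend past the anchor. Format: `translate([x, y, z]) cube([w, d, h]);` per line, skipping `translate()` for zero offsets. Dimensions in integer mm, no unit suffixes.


// leg_h = 453 − 31 = 422
translate([372, 201, 422]) cube([2151, 346, 31]);
translate([372, 201, 0]) cube([66, 66, 422]);
translate([372, 481, 0]) cube([66, 66, 422]);
translate([2457, 201, 0]) cube([66, 66, 422]);
translate([2457, 481, 0]) cube([66, 66, 422]);


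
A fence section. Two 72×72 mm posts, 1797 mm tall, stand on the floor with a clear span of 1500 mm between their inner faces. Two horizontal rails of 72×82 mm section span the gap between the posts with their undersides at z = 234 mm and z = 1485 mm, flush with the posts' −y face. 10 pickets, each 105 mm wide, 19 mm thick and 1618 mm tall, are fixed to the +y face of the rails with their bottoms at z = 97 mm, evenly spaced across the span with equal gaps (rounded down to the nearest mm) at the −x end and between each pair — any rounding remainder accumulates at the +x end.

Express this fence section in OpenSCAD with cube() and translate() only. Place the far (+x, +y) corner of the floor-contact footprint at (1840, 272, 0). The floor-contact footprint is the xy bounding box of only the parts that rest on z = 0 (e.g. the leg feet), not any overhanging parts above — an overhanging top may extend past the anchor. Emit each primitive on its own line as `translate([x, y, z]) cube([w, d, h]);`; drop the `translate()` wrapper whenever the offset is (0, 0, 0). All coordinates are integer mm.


translate([196, 200, 0]) cube([72, 72, 1797]);
translate([1768, 200, 0]) cube([72, 72, 1797]);
translate([268, 200, 234]) cube([1500, 72, 82]);
translate([268, 200, 1485]) cube([1500, 72, 82]);
translate([308, 272, 97]) cube([105, 19, 1618]);
translate([453, 272, 97]) cube([105, 19, 1618]);
translate([598, 272, 97]) cube([105, 19, 1618]);
translate([743, 272, 97]) cube([105, 19, 1618]);
translate([888, 272, 97]) cube([105, 19, 1618]);
translate([1033, 272, 97]) cube([105, 19, 1618]);
translate([1178, 272, 97]) cube([105, 19, 1618]);
translate([1323, 272, 97]) cube([105, 19, 1618]);
translate([1468, 272, 97]) cube([105, 19, 1618]);
translate([1613, 272, 97]) cube([105, 19, 1618]);


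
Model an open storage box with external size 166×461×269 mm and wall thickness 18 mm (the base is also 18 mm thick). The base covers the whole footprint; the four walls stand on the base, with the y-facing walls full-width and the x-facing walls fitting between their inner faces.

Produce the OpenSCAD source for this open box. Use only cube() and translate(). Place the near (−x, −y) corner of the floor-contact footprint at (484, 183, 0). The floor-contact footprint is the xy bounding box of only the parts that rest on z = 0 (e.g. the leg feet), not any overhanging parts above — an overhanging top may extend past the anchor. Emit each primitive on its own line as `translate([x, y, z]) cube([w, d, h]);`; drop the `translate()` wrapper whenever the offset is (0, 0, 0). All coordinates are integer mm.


translate([484, 183, 0]) cube([166, 461, 18]);
translate([484, 183, 18]) cube([166, 18, 251]);
translate([484, 626, 18]) cube([166, 18, 251]);
translate([484, 201, 18]) cube([18, 425, 251]);
translate([632, 201, 18]) cube([18, 425, 251]);


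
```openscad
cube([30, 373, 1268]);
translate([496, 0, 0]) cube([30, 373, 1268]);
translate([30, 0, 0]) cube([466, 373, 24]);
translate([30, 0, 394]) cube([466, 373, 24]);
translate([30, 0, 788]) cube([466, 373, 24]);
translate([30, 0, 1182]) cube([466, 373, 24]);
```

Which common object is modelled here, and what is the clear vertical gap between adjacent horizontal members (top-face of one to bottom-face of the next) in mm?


A bookshelf. The clear shelf gap is 370 mm.

Two tall side panels with 4 horizontal boards between them — a bookshelf. The first two shelf undersides are at z = 0 and z = 394; with shelf thickness 24, the clear gap is 394 − 0 − 24 = 370 mm.
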